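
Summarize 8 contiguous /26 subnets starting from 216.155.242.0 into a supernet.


Original prefix: /26
Number of subnets: 8 = 2^3
New prefix = 26 - 3 = 23
Supernet: 216.155.242.0/23


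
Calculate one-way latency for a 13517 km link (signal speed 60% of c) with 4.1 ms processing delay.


Speed = 0.6 * 3e5 km/s = 180000 km/s
Propagation delay = 13517 / 180000 = 0.0751 s = 75.0944 ms
Processing delay = 4.1 ms
Total one-way latency = 79.1944 ms


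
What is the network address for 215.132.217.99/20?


IP:   11010111.10000100.11011001.01100011
Mask: 11111111.11111111.11110000.00000000
AND operation:
Net:  11010111.10000100.11010000.00000000
Network: 215.132.208.0/20


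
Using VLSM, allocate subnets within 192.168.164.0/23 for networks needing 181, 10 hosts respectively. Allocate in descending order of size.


181 hosts -> /24 (254 usable): 192.168.164.0/24
10 hosts -> /28 (14 usable): 192.168.165.0/28
Allocation: 192.168.164.0/24 (181 hosts, 254 usable); 192.168.165.0/28 (10 hosts, 14 usable)


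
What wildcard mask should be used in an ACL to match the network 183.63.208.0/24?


Subnet mask: 255.255.255.0
Wildcard = 255.255.255.255 - subnet mask
255 - 255 = 0
255 - 255 = 0
255 - 255 = 0
255 - 0 = 255
Wildcard: 0.0.0.255


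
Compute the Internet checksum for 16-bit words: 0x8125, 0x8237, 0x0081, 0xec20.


Sum all words (with carry folding):
+ 0x8125 = 0x8125
+ 0x8237 = 0x035d
+ 0x0081 = 0x03de
+ 0xec20 = 0xeffe
One's complement: ~0xeffe
Checksum = 0x1001


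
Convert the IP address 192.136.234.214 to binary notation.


192 = 11000000
136 = 10001000
234 = 11101010
214 = 11010110
Binary: 11000000.10001000.11101010.11010110


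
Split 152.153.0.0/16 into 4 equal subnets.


New prefix = 16 + 2 = 18
Each subnet has 16384 addresses
  152.153.0.0/18
  152.153.64.0/18
  152.153.128.0/18
  152.153.192.0/18
Subnets: 152.153.0.0/18, 152.153.64.0/18, 152.153.128.0/18, 152.153.192.0/18


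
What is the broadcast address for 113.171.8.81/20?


Network: 113.171.0.0/20
Host bits = 12
Set all host bits to 1:
Broadcast: 113.171.15.255


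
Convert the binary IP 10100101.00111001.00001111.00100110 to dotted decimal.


10100101 = 165
00111001 = 57
00001111 = 15
00100110 = 38
IP: 165.57.15.38


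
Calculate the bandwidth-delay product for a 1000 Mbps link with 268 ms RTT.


BDP = bandwidth * RTT
= 1000 Mbps * 268 ms
= 1000 * 1e6 * 268 / 1000 bits
= 268000000 bits
= 33500000 bytes
= 32714.8438 KB
BDP = 268000000 bits (33500000 bytes)


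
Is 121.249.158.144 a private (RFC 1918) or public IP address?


RFC 1918 private ranges:
  10.0.0.0/8 (10.0.0.0 - 10.255.255.255)
  172.16.0.0/12 (172.16.0.0 - 172.31.255.255)
  192.168.0.0/16 (192.168.0.0 - 192.168.255.255)
Public (not in any RFC 1918 range)


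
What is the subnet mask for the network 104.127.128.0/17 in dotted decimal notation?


/17 means 17 network bits, 15 host bits
Binary: 11111111111111111000000000000000
Mask: 255.255.128.0


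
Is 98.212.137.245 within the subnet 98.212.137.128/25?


Subnet network: 98.212.137.128
Test IP AND mask: 98.212.137.128
Yes, 98.212.137.245 is in 98.212.137.128/25


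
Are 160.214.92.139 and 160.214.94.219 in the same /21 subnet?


Mask: 255.255.248.0
160.214.92.139 AND mask = 160.214.88.0
160.214.94.219 AND mask = 160.214.88.0
Yes, same subnet (160.214.88.0)


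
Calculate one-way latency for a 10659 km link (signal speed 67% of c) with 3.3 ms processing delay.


Speed = 0.67 * 3e5 km/s = 201000 km/s
Propagation delay = 10659 / 201000 = 0.053 s = 53.0299 ms
Processing delay = 3.3 ms
Total one-way latency = 56.3299 ms


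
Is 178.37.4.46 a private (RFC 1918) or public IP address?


RFC 1918 private ranges:
  10.0.0.0/8 (10.0.0.0 - 10.255.255.255)
  172.16.0.0/12 (172.16.0.0 - 172.31.255.255)
  192.168.0.0/16 (192.168.0.0 - 192.168.255.255)
Public (not in any RFC 1918 range)


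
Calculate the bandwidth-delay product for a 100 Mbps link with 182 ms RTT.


BDP = bandwidth * RTT
= 100 Mbps * 182 ms
= 100 * 1e6 * 182 / 1000 bits
= 18200000 bits
= 2275000 bytes
= 2221.6797 KB
BDP = 18200000 bits (2275000 bytes)


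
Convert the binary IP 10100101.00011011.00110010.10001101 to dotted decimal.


10100101 = 165
00011011 = 27
00110010 = 50
10001101 = 141
IP: 165.27.50.141


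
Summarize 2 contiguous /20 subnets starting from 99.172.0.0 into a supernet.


Original prefix: /20
Number of subnets: 2 = 2^1
New prefix = 20 - 1 = 19
Supernet: 99.172.0.0/19


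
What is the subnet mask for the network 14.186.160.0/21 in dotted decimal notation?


/21 means 21 network bits, 11 host bits
Binary: 11111111111111111111100000000000
Mask: 255.255.248.0


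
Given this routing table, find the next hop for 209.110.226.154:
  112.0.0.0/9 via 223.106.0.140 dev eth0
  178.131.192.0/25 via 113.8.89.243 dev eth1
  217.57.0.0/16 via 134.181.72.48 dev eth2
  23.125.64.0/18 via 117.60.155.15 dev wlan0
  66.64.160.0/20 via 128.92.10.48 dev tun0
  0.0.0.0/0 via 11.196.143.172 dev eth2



Longest prefix match for 209.110.226.154:
  /9 112.0.0.0: no
  /25 178.131.192.0: no
  /16 217.57.0.0: no
  /18 23.125.64.0: no
  /20 66.64.160.0: no
  /0 0.0.0.0: MATCH
Selected: next-hop 11.196.143.172 via eth2 (matched /0)


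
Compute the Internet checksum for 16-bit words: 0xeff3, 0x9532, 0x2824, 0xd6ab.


Sum all words (with carry folding):
+ 0xeff3 = 0xeff3
+ 0x9532 = 0x8526
+ 0x2824 = 0xad4a
+ 0xd6ab = 0x83f6
One's complement: ~0x83f6
Checksum = 0x7c09


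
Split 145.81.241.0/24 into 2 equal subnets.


New prefix = 24 + 1 = 25
Each subnet has 128 addresses
  145.81.241.0/25
  145.81.241.128/25
Subnets: 145.81.241.0/25, 145.81.241.128/25


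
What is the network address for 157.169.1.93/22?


IP:   10011101.10101001.00000001.01011101
Mask: 11111111.11111111.11111100.00000000
AND operation:
Net:  10011101.10101001.00000000.00000000
Network: 157.169.0.0/22


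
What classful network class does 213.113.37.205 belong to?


First octet: 213
Binary: 11010101
110xxxxx -> Class C (192-223)
Class C, default mask 255.255.255.0 (/24)


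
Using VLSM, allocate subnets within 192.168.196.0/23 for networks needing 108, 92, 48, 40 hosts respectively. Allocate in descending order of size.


108 hosts -> /25 (126 usable): 192.168.196.0/25
92 hosts -> /25 (126 usable): 192.168.196.128/25
48 hosts -> /26 (62 usable): 192.168.197.0/26
40 hosts -> /26 (62 usable): 192.168.197.64/26
Allocation: 192.168.196.0/25 (108 hosts, 126 usable); 192.168.196.128/25 (92 hosts, 126 usable); 192.168.197.0/26 (48 hosts, 62 usable); 192.168.197.64/26 (40 hosts, 62 usable)


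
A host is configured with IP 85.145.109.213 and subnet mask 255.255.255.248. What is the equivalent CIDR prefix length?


Binary: 11111111.11111111.11111111.11111000
Count leading 1s
Prefix: /29


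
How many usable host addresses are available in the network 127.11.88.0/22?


Host bits = 32 - 22 = 10
Total addresses = 2^10 = 1024
Usable = total - 2 (network and broadcast)
Usable hosts: 1022


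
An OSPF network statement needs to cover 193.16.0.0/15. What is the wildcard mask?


Subnet mask: 255.254.0.0
Wildcard = 255.255.255.255 - subnet mask
255 - 255 = 0
255 - 254 = 1
255 - 0 = 255
255 - 0 = 255
Wildcard: 0.1.255.255


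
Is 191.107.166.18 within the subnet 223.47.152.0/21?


Subnet network: 223.47.152.0
Test IP AND mask: 191.107.160.0
No, 191.107.166.18 is not in 223.47.152.0/21


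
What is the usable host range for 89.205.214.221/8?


Network: 89.0.0.0
Broadcast: 89.255.255.255
First usable = network + 1
Last usable = broadcast - 1
Range: 89.0.0.1 to 89.255.255.254


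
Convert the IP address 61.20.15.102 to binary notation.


61 = 00111101
20 = 00010100
15 = 00001111
102 = 01100110
Binary: 00111101.00010100.00001111.01100110


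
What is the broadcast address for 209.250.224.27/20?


Network: 209.250.224.0/20
Host bits = 12
Set all host bits to 1:
Broadcast: 209.250.239.255


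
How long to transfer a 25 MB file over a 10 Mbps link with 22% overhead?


Effective throughput = 10 * (1 - 22/100) = 7.8 Mbps
File size in Mb = 25 * 8 = 200 Mb
Time = 200 / 7.8
Time = 25.641 seconds


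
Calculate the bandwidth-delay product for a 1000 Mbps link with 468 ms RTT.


BDP = bandwidth * RTT
= 1000 Mbps * 468 ms
= 1000 * 1e6 * 468 / 1000 bits
= 468000000 bits
= 58500000 bytes
= 57128.9062 KB
BDP = 468000000 bits (58500000 bytes)


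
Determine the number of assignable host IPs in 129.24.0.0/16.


Host bits = 32 - 16 = 16
Total addresses = 2^16 = 65536
Usable = total - 2 (network and broadcast)
Usable hosts: 65534


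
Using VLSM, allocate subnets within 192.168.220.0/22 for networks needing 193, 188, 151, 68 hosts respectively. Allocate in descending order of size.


193 hosts -> /24 (254 usable): 192.168.220.0/24
188 hosts -> /24 (254 usable): 192.168.221.0/24
151 hosts -> /24 (254 usable): 192.168.222.0/24
68 hosts -> /25 (126 usable): 192.168.223.0/25
Allocation: 192.168.220.0/24 (193 hosts, 254 usable); 192.168.221.0/24 (188 hosts, 254 usable); 192.168.222.0/24 (151 hosts, 254 usable); 192.168.223.0/25 (68 hosts, 126 usable)


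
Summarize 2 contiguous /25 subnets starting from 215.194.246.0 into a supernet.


Original prefix: /25
Number of subnets: 2 = 2^1
New prefix = 25 - 1 = 24
Supernet: 215.194.246.0/24


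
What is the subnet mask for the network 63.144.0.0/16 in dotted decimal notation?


/16 means 16 network bits, 16 host bits
Binary: 11111111111111110000000000000000
Mask: 255.255.0.0


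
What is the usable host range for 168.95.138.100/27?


Network: 168.95.138.96
Broadcast: 168.95.138.127
First usable = network + 1
Last usable = broadcast - 1
Range: 168.95.138.97 to 168.95.138.126


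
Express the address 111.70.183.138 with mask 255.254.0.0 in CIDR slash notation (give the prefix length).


Binary: 11111111.11111110.00000000.00000000
Count leading 1s
Prefix: /15


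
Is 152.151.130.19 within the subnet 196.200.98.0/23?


Subnet network: 196.200.98.0
Test IP AND mask: 152.151.130.0
No, 152.151.130.19 is not in 196.200.98.0/23


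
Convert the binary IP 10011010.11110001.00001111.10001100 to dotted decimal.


10011010 = 154
11110001 = 241
00001111 = 15
10001100 = 140
IP: 154.241.15.140


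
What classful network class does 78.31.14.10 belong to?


First octet: 78
Binary: 01001110
0xxxxxxx -> Class A (1-126)
Class A, default mask 255.0.0.0 (/8)


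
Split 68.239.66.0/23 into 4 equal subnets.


New prefix = 23 + 2 = 25
Each subnet has 128 addresses
  68.239.66.0/25
  68.239.66.128/25
  68.239.67.0/25
  68.239.67.128/25
Subnets: 68.239.66.0/25, 68.239.66.128/25, 68.239.67.0/25, 68.239.67.128/25


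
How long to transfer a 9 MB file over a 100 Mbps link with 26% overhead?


Effective throughput = 100 * (1 - 26/100) = 74 Mbps
File size in Mb = 9 * 8 = 72 Mb
Time = 72 / 74
Time = 0.973 seconds


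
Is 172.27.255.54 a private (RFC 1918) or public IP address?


RFC 1918 private ranges:
  10.0.0.0/8 (10.0.0.0 - 10.255.255.255)
  172.16.0.0/12 (172.16.0.0 - 172.31.255.255)
  192.168.0.0/16 (192.168.0.0 - 192.168.255.255)
Private (in 172.16.0.0/12)


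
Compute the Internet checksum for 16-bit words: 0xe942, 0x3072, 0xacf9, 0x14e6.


Sum all words (with carry folding):
+ 0xe942 = 0xe942
+ 0x3072 = 0x19b5
+ 0xacf9 = 0xc6ae
+ 0x14e6 = 0xdb94
One's complement: ~0xdb94
Checksum = 0x246b


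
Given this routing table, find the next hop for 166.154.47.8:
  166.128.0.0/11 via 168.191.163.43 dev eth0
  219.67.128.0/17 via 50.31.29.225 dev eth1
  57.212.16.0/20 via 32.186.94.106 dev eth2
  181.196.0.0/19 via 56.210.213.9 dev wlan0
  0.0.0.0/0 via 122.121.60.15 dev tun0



Longest prefix match for 166.154.47.8:
  /11 166.128.0.0: MATCH
  /17 219.67.128.0: no
  /20 57.212.16.0: no
  /19 181.196.0.0: no
  /0 0.0.0.0: MATCH
Selected: next-hop 168.191.163.43 via eth0 (matched /11)


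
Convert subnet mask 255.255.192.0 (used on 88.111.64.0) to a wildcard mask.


Subnet mask: 255.255.192.0
Wildcard = 255.255.255.255 - subnet mask
255 - 255 = 0
255 - 255 = 0
255 - 192 = 63
255 - 0 = 255
Wildcard: 0.0.63.255


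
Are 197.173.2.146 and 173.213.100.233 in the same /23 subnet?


Mask: 255.255.254.0
197.173.2.146 AND mask = 197.173.2.0
173.213.100.233 AND mask = 173.213.100.0
No, different subnets (197.173.2.0 vs 173.213.100.0)


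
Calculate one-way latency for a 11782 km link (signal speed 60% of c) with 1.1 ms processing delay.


Speed = 0.6 * 3e5 km/s = 180000 km/s
Propagation delay = 11782 / 180000 = 0.0655 s = 65.4556 ms
Processing delay = 1.1 ms
Total one-way latency = 66.5556 ms


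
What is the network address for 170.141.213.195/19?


IP:   10101010.10001101.11010101.11000011
Mask: 11111111.11111111.11100000.00000000
AND operation:
Net:  10101010.10001101.11000000.00000000
Network: 170.141.192.0/19


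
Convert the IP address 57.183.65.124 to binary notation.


57 = 00111001
183 = 10110111
65 = 01000001
124 = 01111100
Binary: 00111001.10110111.01000001.01111100


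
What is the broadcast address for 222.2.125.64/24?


Network: 222.2.125.0/24
Host bits = 8
Set all host bits to 1:
Broadcast: 222.2.125.255


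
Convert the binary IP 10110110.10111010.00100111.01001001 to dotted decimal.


10110110 = 182
10111010 = 186
00100111 = 39
01001001 = 73
IP: 182.186.39.73


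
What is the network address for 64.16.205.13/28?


IP:   01000000.00010000.11001101.00001101
Mask: 11111111.11111111.11111111.11110000
AND operation:
Net:  01000000.00010000.11001101.00000000
Network: 64.16.205.0/28


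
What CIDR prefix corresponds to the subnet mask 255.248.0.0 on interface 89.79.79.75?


Binary: 11111111.11111000.00000000.00000000
Count leading 1s
Prefix: /13


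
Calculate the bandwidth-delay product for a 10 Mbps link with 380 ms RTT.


BDP = bandwidth * RTT
= 10 Mbps * 380 ms
= 10 * 1e6 * 380 / 1000 bits
= 3800000 bits
= 475000 bytes
= 463.8672 KB
BDP = 3800000 bits (475000 bytes)


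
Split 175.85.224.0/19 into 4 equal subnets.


New prefix = 19 + 2 = 21
Each subnet has 2048 addresses
  175.85.224.0/21
  175.85.232.0/21
  175.85.240.0/21
  175.85.248.0/21
Subnets: 175.85.224.0/21, 175.85.232.0/21, 175.85.240.0/21, 175.85.248.0/21


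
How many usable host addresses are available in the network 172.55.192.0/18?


Host bits = 32 - 18 = 14
Total addresses = 2^14 = 16384
Usable = total - 2 (network and broadcast)
Usable hosts: 16382


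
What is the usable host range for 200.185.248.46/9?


Network: 200.128.0.0
Broadcast: 200.255.255.255
First usable = network + 1
Last usable = broadcast - 1
Range: 200.128.0.1 to 200.255.255.254


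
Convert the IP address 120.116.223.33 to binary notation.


120 = 01111000
116 = 01110100
223 = 11011111
33 = 00100001
Binary: 01111000.01110100.11011111.00100001


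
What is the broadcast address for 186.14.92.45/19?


Network: 186.14.64.0/19
Host bits = 13
Set all host bits to 1:
Broadcast: 186.14.95.255


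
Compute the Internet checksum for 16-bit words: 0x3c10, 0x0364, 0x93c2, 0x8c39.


Sum all words (with carry folding):
+ 0x3c10 = 0x3c10
+ 0x0364 = 0x3f74
+ 0x93c2 = 0xd336
+ 0x8c39 = 0x5f70
One's complement: ~0x5f70
Checksum = 0xa08f


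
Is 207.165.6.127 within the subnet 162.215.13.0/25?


Subnet network: 162.215.13.0
Test IP AND mask: 207.165.6.0
No, 207.165.6.127 is not in 162.215.13.0/25


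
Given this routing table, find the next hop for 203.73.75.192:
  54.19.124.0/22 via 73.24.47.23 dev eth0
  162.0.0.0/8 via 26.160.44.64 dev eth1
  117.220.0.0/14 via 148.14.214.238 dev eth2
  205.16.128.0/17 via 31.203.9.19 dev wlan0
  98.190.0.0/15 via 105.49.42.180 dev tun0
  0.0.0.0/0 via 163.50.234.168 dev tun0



Longest prefix match for 203.73.75.192:
  /22 54.19.124.0: no
  /8 162.0.0.0: no
  /14 117.220.0.0: no
  /17 205.16.128.0: no
  /15 98.190.0.0: no
  /0 0.0.0.0: MATCH
Selected: next-hop 163.50.234.168 via tun0 (matched /0)


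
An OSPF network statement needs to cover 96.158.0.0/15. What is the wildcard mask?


Subnet mask: 255.254.0.0
Wildcard = 255.255.255.255 - subnet mask
255 - 255 = 0
255 - 254 = 1
255 - 0 = 255
255 - 0 = 255
Wildcard: 0.1.255.255


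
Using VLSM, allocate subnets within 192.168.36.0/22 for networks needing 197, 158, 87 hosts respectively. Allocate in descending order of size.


197 hosts -> /24 (254 usable): 192.168.36.0/24
158 hosts -> /24 (254 usable): 192.168.37.0/24
87 hosts -> /25 (126 usable): 192.168.38.0/25
Allocation: 192.168.36.0/24 (197 hosts, 254 usable); 192.168.37.0/24 (158 hosts, 254 usable); 192.168.38.0/25 (87 hosts, 126 usable)


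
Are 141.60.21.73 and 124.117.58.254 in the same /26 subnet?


Mask: 255.255.255.192
141.60.21.73 AND mask = 141.60.21.64
124.117.58.254 AND mask = 124.117.58.192
No, different subnets (141.60.21.64 vs 124.117.58.192)


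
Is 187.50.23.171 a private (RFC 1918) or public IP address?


RFC 1918 private ranges:
  10.0.0.0/8 (10.0.0.0 - 10.255.255.255)
  172.16.0.0/12 (172.16.0.0 - 172.31.255.255)
  192.168.0.0/16 (192.168.0.0 - 192.168.255.255)
Public (not in any RFC 1918 range)


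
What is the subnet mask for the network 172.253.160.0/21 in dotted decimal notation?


/21 means 21 network bits, 11 host bits
Binary: 11111111111111111111100000000000
Mask: 255.255.248.0


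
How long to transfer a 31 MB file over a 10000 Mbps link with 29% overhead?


Effective throughput = 10000 * (1 - 29/100) = 7100 Mbps
File size in Mb = 31 * 8 = 248 Mb
Time = 248 / 7100
Time = 0.0349 seconds


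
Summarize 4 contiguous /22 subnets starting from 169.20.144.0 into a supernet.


Original prefix: /22
Number of subnets: 4 = 2^2
New prefix = 22 - 2 = 20
Supernet: 169.20.144.0/20


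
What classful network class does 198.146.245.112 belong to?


First octet: 198
Binary: 11000110
110xxxxx -> Class C (192-223)
Class C, default mask 255.255.255.0 (/24)


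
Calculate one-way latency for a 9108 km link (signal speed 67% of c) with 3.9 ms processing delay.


Speed = 0.67 * 3e5 km/s = 201000 km/s
Propagation delay = 9108 / 201000 = 0.0453 s = 45.3134 ms
Processing delay = 3.9 ms
Total one-way latency = 49.2134 ms


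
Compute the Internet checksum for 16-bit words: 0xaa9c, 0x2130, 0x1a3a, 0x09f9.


Sum all words (with carry folding):
+ 0xaa9c = 0xaa9c
+ 0x2130 = 0xcbcc
+ 0x1a3a = 0xe606
+ 0x09f9 = 0xefff
One's complement: ~0xefff
Checksum = 0x1000


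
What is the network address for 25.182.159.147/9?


IP:   00011001.10110110.10011111.10010011
Mask: 11111111.10000000.00000000.00000000
AND operation:
Net:  00011001.10000000.00000000.00000000
Network: 25.128.0.0/9


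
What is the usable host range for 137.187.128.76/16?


Network: 137.187.0.0
Broadcast: 137.187.255.255
First usable = network + 1
Last usable = broadcast - 1
Range: 137.187.0.1 to 137.187.255.254


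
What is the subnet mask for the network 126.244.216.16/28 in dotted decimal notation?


/28 means 28 network bits, 4 host bits
Binary: 11111111111111111111111111110000
Mask: 255.255.255.240


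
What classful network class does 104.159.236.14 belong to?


First octet: 104
Binary: 01101000
0xxxxxxx -> Class A (1-126)
Class A, default mask 255.0.0.0 (/8)


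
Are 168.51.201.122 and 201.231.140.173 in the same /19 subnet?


Mask: 255.255.224.0
168.51.201.122 AND mask = 168.51.192.0
201.231.140.173 AND mask = 201.231.128.0
No, different subnets (168.51.192.0 vs 201.231.128.0)


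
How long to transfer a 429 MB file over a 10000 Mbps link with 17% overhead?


Effective throughput = 10000 * (1 - 17/100) = 8300 Mbps
File size in Mb = 429 * 8 = 3432 Mb
Time = 3432 / 8300
Time = 0.4135 seconds


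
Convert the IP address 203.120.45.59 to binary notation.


203 = 11001011
120 = 01111000
45 = 00101101
59 = 00111011
Binary: 11001011.01111000.00101101.00111011


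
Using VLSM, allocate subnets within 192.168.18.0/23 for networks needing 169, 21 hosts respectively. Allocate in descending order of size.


169 hosts -> /24 (254 usable): 192.168.18.0/24
21 hosts -> /27 (30 usable): 192.168.19.0/27
Allocation: 192.168.18.0/24 (169 hosts, 254 usable); 192.168.19.0/27 (21 hosts, 30 usable)


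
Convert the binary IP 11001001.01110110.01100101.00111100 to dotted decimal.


11001001 = 201
01110110 = 118
01100101 = 101
00111100 = 60
IP: 201.118.101.60


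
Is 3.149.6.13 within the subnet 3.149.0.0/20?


Subnet network: 3.149.0.0
Test IP AND mask: 3.149.0.0
Yes, 3.149.6.13 is in 3.149.0.0/20


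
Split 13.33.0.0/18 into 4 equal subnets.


New prefix = 18 + 2 = 20
Each subnet has 4096 addresses
  13.33.0.0/20
  13.33.16.0/20
  13.33.32.0/20
  13.33.48.0/20
Subnets: 13.33.0.0/20, 13.33.16.0/20, 13.33.32.0/20, 13.33.48.0/20


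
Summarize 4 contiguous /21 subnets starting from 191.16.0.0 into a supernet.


Original prefix: /21
Number of subnets: 4 = 2^2
New prefix = 21 - 2 = 19
Supernet: 191.16.0.0/19


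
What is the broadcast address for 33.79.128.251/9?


Network: 33.0.0.0/9
Host bits = 23
Set all host bits to 1:
Broadcast: 33.127.255.255


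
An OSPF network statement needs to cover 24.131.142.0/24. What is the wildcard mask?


Subnet mask: 255.255.255.0
Wildcard = 255.255.255.255 - subnet mask
255 - 255 = 0
255 - 255 = 0
255 - 255 = 0
255 - 0 = 255
Wildcard: 0.0.0.255


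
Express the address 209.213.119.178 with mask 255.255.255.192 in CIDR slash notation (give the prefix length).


Binary: 11111111.11111111.11111111.11000000
Count leading 1s
Prefix: /26


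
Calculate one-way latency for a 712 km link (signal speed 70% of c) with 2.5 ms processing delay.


Speed = 0.7 * 3e5 km/s = 210000 km/s
Propagation delay = 712 / 210000 = 0.0034 s = 3.3905 ms
Processing delay = 2.5 ms
Total one-way latency = 5.8905 ms


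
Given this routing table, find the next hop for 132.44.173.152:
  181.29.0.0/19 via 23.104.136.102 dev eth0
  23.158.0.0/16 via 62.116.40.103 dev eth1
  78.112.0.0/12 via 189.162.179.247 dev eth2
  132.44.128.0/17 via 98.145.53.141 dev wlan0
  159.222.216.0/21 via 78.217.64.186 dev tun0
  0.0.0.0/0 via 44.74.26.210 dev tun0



Longest prefix match for 132.44.173.152:
  /19 181.29.0.0: no
  /16 23.158.0.0: no
  /12 78.112.0.0: no
  /17 132.44.128.0: MATCH
  /21 159.222.216.0: no
  /0 0.0.0.0: MATCH
Selected: next-hop 98.145.53.141 via wlan0 (matched /17)


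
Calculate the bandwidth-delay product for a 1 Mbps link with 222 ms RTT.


BDP = bandwidth * RTT
= 1 Mbps * 222 ms
= 1 * 1e6 * 222 / 1000 bits
= 222000 bits
= 27750 bytes
= 27.0996 KB
BDP = 222000 bits (27750 bytes)


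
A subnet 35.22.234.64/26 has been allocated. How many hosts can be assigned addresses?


Host bits = 32 - 26 = 6
Total addresses = 2^6 = 64
Usable = total - 2 (network and broadcast)
Usable hosts: 62


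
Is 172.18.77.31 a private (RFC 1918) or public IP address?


RFC 1918 private ranges:
  10.0.0.0/8 (10.0.0.0 - 10.255.255.255)
  172.16.0.0/12 (172.16.0.0 - 172.31.255.255)
  192.168.0.0/16 (192.168.0.0 - 192.168.255.255)
Private (in 172.16.0.0/12)


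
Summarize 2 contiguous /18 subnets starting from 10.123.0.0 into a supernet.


Original prefix: /18
Number of subnets: 2 = 2^1
New prefix = 18 - 1 = 17
Supernet: 10.123.0.0/17


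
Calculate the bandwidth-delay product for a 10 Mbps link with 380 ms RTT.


BDP = bandwidth * RTT
= 10 Mbps * 380 ms
= 10 * 1e6 * 380 / 1000 bits
= 3800000 bits
= 475000 bytes
= 463.8672 KB
BDP = 3800000 bits (475000 bytes)


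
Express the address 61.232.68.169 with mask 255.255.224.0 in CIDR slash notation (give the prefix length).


Binary: 11111111.11111111.11100000.00000000
Count leading 1s
Prefix: /19


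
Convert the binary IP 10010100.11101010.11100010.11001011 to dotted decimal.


10010100 = 148
11101010 = 234
11100010 = 226
11001011 = 203
IP: 148.234.226.203


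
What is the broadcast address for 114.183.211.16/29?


Network: 114.183.211.16/29
Host bits = 3
Set all host bits to 1:
Broadcast: 114.183.211.23


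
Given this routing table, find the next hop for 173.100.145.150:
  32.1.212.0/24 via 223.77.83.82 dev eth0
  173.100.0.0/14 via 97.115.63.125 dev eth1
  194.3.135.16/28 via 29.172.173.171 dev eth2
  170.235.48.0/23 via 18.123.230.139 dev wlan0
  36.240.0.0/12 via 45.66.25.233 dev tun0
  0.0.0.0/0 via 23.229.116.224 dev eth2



Longest prefix match for 173.100.145.150:
  /24 32.1.212.0: no
  /14 173.100.0.0: MATCH
  /28 194.3.135.16: no
  /23 170.235.48.0: no
  /12 36.240.0.0: no
  /0 0.0.0.0: MATCH
Selected: next-hop 97.115.63.125 via eth1 (matched /14)


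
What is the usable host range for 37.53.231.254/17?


Network: 37.53.128.0
Broadcast: 37.53.255.255
First usable = network + 1
Last usable = broadcast - 1
Range: 37.53.128.1 to 37.53.255.254


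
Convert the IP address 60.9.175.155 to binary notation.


60 = 00111100
9 = 00001001
175 = 10101111
155 = 10011011
Binary: 00111100.00001001.10101111.10011011


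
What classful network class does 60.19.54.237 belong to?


First octet: 60
Binary: 00111100
0xxxxxxx -> Class A (1-126)
Class A, default mask 255.0.0.0 (/8)


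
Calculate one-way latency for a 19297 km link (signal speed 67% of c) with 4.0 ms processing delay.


Speed = 0.67 * 3e5 km/s = 201000 km/s
Propagation delay = 19297 / 201000 = 0.096 s = 96.005 ms
Processing delay = 4.0 ms
Total one-way latency = 100.005 ms


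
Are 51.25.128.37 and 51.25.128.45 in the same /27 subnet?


Mask: 255.255.255.224
51.25.128.37 AND mask = 51.25.128.32
51.25.128.45 AND mask = 51.25.128.32
Yes, same subnet (51.25.128.32)


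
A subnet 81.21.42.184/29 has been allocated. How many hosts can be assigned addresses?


Host bits = 32 - 29 = 3
Total addresses = 2^3 = 8
Usable = total - 2 (network and broadcast)
Usable hosts: 6


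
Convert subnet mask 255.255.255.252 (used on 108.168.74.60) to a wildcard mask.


Subnet mask: 255.255.255.252
Wildcard = 255.255.255.255 - subnet mask
255 - 255 = 0
255 - 255 = 0
255 - 255 = 0
255 - 252 = 3
Wildcard: 0.0.0.3


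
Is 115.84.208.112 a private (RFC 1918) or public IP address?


RFC 1918 private ranges:
  10.0.0.0/8 (10.0.0.0 - 10.255.255.255)
  172.16.0.0/12 (172.16.0.0 - 172.31.255.255)
  192.168.0.0/16 (192.168.0.0 - 192.168.255.255)
Public (not in any RFC 1918 range)


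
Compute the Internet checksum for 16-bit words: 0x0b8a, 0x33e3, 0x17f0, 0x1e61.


Sum all words (with carry folding):
+ 0x0b8a = 0x0b8a
+ 0x33e3 = 0x3f6d
+ 0x17f0 = 0x575d
+ 0x1e61 = 0x75be
One's complement: ~0x75be
Checksum = 0x8a41


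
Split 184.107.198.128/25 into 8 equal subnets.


New prefix = 25 + 3 = 28
Each subnet has 16 addresses
  184.107.198.128/28
  184.107.198.144/28
  184.107.198.160/28
  184.107.198.176/28
  184.107.198.192/28
  184.107.198.208/28
  184.107.198.224/28
  184.107.198.240/28
Subnets: 184.107.198.128/28, 184.107.198.144/28, 184.107.198.160/28, 184.107.198.176/28, 184.107.198.192/28, 184.107.198.208/28, 184.107.198.224/28, 184.107.198.240/28


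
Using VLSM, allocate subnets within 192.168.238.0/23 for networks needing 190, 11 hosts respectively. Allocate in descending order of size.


190 hosts -> /24 (254 usable): 192.168.238.0/24
11 hosts -> /28 (14 usable): 192.168.239.0/28
Allocation: 192.168.238.0/24 (190 hosts, 254 usable); 192.168.239.0/28 (11 hosts, 14 usable)


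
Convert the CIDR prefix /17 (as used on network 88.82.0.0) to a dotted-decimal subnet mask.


/17 means 17 network bits, 15 host bits
Binary: 11111111111111111000000000000000
Mask: 255.255.128.0


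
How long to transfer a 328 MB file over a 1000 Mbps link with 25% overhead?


Effective throughput = 1000 * (1 - 25/100) = 750 Mbps
File size in Mb = 328 * 8 = 2624 Mb
Time = 2624 / 750
Time = 3.4987 seconds


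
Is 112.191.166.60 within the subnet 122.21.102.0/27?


Subnet network: 122.21.102.0
Test IP AND mask: 112.191.166.32
No, 112.191.166.60 is not in 122.21.102.0/27


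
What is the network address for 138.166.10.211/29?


IP:   10001010.10100110.00001010.11010011
Mask: 11111111.11111111.11111111.11111000
AND operation:
Net:  10001010.10100110.00001010.11010000
Network: 138.166.10.208/29


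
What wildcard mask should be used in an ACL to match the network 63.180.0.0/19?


Subnet mask: 255.255.224.0
Wildcard = 255.255.255.255 - subnet mask
255 - 255 = 0
255 - 255 = 0
255 - 224 = 31
255 - 0 = 255
Wildcard: 0.0.31.255


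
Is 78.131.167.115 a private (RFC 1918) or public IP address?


RFC 1918 private ranges:
  10.0.0.0/8 (10.0.0.0 - 10.255.255.255)
  172.16.0.0/12 (172.16.0.0 - 172.31.255.255)
  192.168.0.0/16 (192.168.0.0 - 192.168.255.255)
Public (not in any RFC 1918 range)


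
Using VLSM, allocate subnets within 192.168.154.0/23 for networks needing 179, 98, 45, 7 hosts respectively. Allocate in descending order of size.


179 hosts -> /24 (254 usable): 192.168.154.0/24
98 hosts -> /25 (126 usable): 192.168.155.0/25
45 hosts -> /26 (62 usable): 192.168.155.128/26
7 hosts -> /28 (14 usable): 192.168.155.192/28
Allocation: 192.168.154.0/24 (179 hosts, 254 usable); 192.168.155.0/25 (98 hosts, 126 usable); 192.168.155.128/26 (45 hosts, 62 usable); 192.168.155.192/28 (7 hosts, 14 usable)


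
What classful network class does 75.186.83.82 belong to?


First octet: 75
Binary: 01001011
0xxxxxxx -> Class A (1-126)
Class A, default mask 255.0.0.0 (/8)


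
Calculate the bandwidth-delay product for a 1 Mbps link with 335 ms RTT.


BDP = bandwidth * RTT
= 1 Mbps * 335 ms
= 1 * 1e6 * 335 / 1000 bits
= 335000 bits
= 41875 bytes
= 40.8936 KB
BDP = 335000 bits (41875 bytes)


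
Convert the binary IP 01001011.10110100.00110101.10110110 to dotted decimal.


01001011 = 75
10110100 = 180
00110101 = 53
10110110 = 182
IP: 75.180.53.182


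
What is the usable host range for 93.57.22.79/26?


Network: 93.57.22.64
Broadcast: 93.57.22.127
First usable = network + 1
Last usable = broadcast - 1
Range: 93.57.22.65 to 93.57.22.126


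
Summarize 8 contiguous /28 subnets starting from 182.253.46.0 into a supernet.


Original prefix: /28
Number of subnets: 8 = 2^3
New prefix = 28 - 3 = 25
Supernet: 182.253.46.0/25


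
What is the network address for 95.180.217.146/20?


IP:   01011111.10110100.11011001.10010010
Mask: 11111111.11111111.11110000.00000000
AND operation:
Net:  01011111.10110100.11010000.00000000
Network: 95.180.208.0/20


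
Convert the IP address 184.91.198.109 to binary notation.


184 = 10111000
91 = 01011011
198 = 11000110
109 = 01101101
Binary: 10111000.01011011.11000110.01101101


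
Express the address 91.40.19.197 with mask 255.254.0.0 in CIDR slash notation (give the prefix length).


Binary: 11111111.11111110.00000000.00000000
Count leading 1s
Prefix: /15


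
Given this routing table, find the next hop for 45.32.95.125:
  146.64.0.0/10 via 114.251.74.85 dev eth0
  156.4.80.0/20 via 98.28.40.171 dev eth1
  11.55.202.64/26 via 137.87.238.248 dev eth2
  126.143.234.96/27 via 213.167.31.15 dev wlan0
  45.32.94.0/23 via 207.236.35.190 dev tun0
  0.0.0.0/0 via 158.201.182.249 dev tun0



Longest prefix match for 45.32.95.125:
  /10 146.64.0.0: no
  /20 156.4.80.0: no
  /26 11.55.202.64: no
  /27 126.143.234.96: no
  /23 45.32.94.0: MATCH
  /0 0.0.0.0: MATCH
Selected: next-hop 207.236.35.190 via tun0 (matched /23)


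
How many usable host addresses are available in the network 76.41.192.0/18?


Host bits = 32 - 18 = 14
Total addresses = 2^14 = 16384
Usable = total - 2 (network and broadcast)
Usable hosts: 16382


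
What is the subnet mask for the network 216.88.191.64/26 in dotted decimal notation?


/26 means 26 network bits, 6 host bits
Binary: 11111111111111111111111111000000
Mask: 255.255.255.192


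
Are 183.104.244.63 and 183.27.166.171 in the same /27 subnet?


Mask: 255.255.255.224
183.104.244.63 AND mask = 183.104.244.32
183.27.166.171 AND mask = 183.27.166.160
No, different subnets (183.104.244.32 vs 183.27.166.160)


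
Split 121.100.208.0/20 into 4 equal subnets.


New prefix = 20 + 2 = 22
Each subnet has 1024 addresses
  121.100.208.0/22
  121.100.212.0/22
  121.100.216.0/22
  121.100.220.0/22
Subnets: 121.100.208.0/22, 121.100.212.0/22, 121.100.216.0/22, 121.100.220.0/22


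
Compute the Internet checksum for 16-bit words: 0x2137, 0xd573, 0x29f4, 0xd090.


Sum all words (with carry folding):
+ 0x2137 = 0x2137
+ 0xd573 = 0xf6aa
+ 0x29f4 = 0x209f
+ 0xd090 = 0xf12f
One's complement: ~0xf12f
Checksum = 0x0ed0


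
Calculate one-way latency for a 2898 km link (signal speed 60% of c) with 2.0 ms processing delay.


Speed = 0.6 * 3e5 km/s = 180000 km/s
Propagation delay = 2898 / 180000 = 0.0161 s = 16.1 ms
Processing delay = 2.0 ms
Total one-way latency = 18.1 ms


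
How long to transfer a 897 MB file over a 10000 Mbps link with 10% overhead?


Effective throughput = 10000 * (1 - 10/100) = 9000 Mbps
File size in Mb = 897 * 8 = 7176 Mb
Time = 7176 / 9000
Time = 0.7973 seconds


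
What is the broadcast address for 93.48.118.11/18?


Network: 93.48.64.0/18
Host bits = 14
Set all host bits to 1:
Broadcast: 93.48.127.255


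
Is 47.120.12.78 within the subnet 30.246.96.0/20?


Subnet network: 30.246.96.0
Test IP AND mask: 47.120.0.0
No, 47.120.12.78 is not in 30.246.96.0/20


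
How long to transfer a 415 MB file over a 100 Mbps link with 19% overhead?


Effective throughput = 100 * (1 - 19/100) = 81 Mbps
File size in Mb = 415 * 8 = 3320 Mb
Time = 3320 / 81
Time = 40.9877 seconds


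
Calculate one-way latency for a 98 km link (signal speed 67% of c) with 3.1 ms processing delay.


Speed = 0.67 * 3e5 km/s = 201000 km/s
Propagation delay = 98 / 201000 = 0.0005 s = 0.4876 ms
Processing delay = 3.1 ms
Total one-way latency = 3.5876 ms


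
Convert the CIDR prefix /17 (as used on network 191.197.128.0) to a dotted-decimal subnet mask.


/17 means 17 network bits, 15 host bits
Binary: 11111111111111111000000000000000
Mask: 255.255.128.0


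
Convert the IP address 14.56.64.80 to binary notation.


14 = 00001110
56 = 00111000
64 = 01000000
80 = 01010000
Binary: 00001110.00111000.01000000.01010000


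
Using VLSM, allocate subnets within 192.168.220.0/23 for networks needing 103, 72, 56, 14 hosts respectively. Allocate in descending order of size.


103 hosts -> /25 (126 usable): 192.168.220.0/25
72 hosts -> /25 (126 usable): 192.168.220.128/25
56 hosts -> /26 (62 usable): 192.168.221.0/26
14 hosts -> /28 (14 usable): 192.168.221.64/28
Allocation: 192.168.220.0/25 (103 hosts, 126 usable); 192.168.220.128/25 (72 hosts, 126 usable); 192.168.221.0/26 (56 hosts, 62 usable); 192.168.221.64/28 (14 hosts, 14 usable)


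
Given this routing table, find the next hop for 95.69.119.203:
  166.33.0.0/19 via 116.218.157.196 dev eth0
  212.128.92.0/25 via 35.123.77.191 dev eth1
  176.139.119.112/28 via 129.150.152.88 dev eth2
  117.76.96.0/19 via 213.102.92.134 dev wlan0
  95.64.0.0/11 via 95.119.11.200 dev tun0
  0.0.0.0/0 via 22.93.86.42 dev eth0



Longest prefix match for 95.69.119.203:
  /19 166.33.0.0: no
  /25 212.128.92.0: no
  /28 176.139.119.112: no
  /19 117.76.96.0: no
  /11 95.64.0.0: MATCH
  /0 0.0.0.0: MATCH
Selected: next-hop 95.119.11.200 via tun0 (matched /11)


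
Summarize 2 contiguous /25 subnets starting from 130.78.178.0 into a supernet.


Original prefix: /25
Number of subnets: 2 = 2^1
New prefix = 25 - 1 = 24
Supernet: 130.78.178.0/24


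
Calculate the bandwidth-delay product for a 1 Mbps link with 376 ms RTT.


BDP = bandwidth * RTT
= 1 Mbps * 376 ms
= 1 * 1e6 * 376 / 1000 bits
= 376000 bits
= 47000 bytes
= 45.8984 KB
BDP = 376000 bits (47000 bytes)


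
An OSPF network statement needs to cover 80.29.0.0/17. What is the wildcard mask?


Subnet mask: 255.255.128.0
Wildcard = 255.255.255.255 - subnet mask
255 - 255 = 0
255 - 255 = 0
255 - 128 = 127
255 - 0 = 255
Wildcard: 0.0.127.255


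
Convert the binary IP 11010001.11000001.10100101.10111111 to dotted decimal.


11010001 = 209
11000001 = 193
10100101 = 165
10111111 = 191
IP: 209.193.165.191


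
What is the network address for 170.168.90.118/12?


IP:   10101010.10101000.01011010.01110110
Mask: 11111111.11110000.00000000.00000000
AND operation:
Net:  10101010.10100000.00000000.00000000
Network: 170.160.0.0/12


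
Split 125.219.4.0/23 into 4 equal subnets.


New prefix = 23 + 2 = 25
Each subnet has 128 addresses
  125.219.4.0/25
  125.219.4.128/25
  125.219.5.0/25
  125.219.5.128/25
Subnets: 125.219.4.0/25, 125.219.4.128/25, 125.219.5.0/25, 125.219.5.128/25


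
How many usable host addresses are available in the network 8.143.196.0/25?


Host bits = 32 - 25 = 7
Total addresses = 2^7 = 128
Usable = total - 2 (network and broadcast)
Usable hosts: 126


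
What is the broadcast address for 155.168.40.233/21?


Network: 155.168.40.0/21
Host bits = 11
Set all host bits to 1:
Broadcast: 155.168.47.255


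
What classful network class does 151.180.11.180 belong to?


First octet: 151
Binary: 10010111
10xxxxxx -> Class B (128-191)
Class B, default mask 255.255.0.0 (/16)


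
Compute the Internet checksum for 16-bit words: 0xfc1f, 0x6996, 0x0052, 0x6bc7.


Sum all words (with carry folding):
+ 0xfc1f = 0xfc1f
+ 0x6996 = 0x65b6
+ 0x0052 = 0x6608
+ 0x6bc7 = 0xd1cf
One's complement: ~0xd1cf
Checksum = 0x2e30


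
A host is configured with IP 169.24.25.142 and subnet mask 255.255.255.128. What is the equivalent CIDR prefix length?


Binary: 11111111.11111111.11111111.10000000
Count leading 1s
Prefix: /25


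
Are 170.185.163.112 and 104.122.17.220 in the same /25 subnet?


Mask: 255.255.255.128
170.185.163.112 AND mask = 170.185.163.0
104.122.17.220 AND mask = 104.122.17.128
No, different subnets (170.185.163.0 vs 104.122.17.128)


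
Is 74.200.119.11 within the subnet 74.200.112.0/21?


Subnet network: 74.200.112.0
Test IP AND mask: 74.200.112.0
Yes, 74.200.119.11 is in 74.200.112.0/21


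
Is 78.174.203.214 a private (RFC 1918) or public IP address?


RFC 1918 private ranges:
  10.0.0.0/8 (10.0.0.0 - 10.255.255.255)
  172.16.0.0/12 (172.16.0.0 - 172.31.255.255)
  192.168.0.0/16 (192.168.0.0 - 192.168.255.255)
Public (not in any RFC 1918 range)


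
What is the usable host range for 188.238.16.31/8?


Network: 188.0.0.0
Broadcast: 188.255.255.255
First usable = network + 1
Last usable = broadcast - 1
Range: 188.0.0.1 to 188.255.255.254


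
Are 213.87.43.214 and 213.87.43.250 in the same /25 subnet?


Mask: 255.255.255.128
213.87.43.214 AND mask = 213.87.43.128
213.87.43.250 AND mask = 213.87.43.128
Yes, same subnet (213.87.43.128)


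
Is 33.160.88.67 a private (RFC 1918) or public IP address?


RFC 1918 private ranges:
  10.0.0.0/8 (10.0.0.0 - 10.255.255.255)
  172.16.0.0/12 (172.16.0.0 - 172.31.255.255)
  192.168.0.0/16 (192.168.0.0 - 192.168.255.255)
Public (not in any RFC 1918 range)


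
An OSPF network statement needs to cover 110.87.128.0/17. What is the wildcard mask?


Subnet mask: 255.255.128.0
Wildcard = 255.255.255.255 - subnet mask
255 - 255 = 0
255 - 255 = 0
255 - 128 = 127
255 - 0 = 255
Wildcard: 0.0.127.255


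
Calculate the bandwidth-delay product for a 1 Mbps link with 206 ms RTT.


BDP = bandwidth * RTT
= 1 Mbps * 206 ms
= 1 * 1e6 * 206 / 1000 bits
= 206000 bits
= 25750 bytes
= 25.1465 KB
BDP = 206000 bits (25750 bytes)


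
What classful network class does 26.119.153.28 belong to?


First octet: 26
Binary: 00011010
0xxxxxxx -> Class A (1-126)
Class A, default mask 255.0.0.0 (/8)


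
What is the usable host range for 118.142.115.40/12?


Network: 118.128.0.0
Broadcast: 118.143.255.255
First usable = network + 1
Last usable = broadcast - 1
Range: 118.128.0.1 to 118.143.255.254


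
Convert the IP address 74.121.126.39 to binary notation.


74 = 01001010
121 = 01111001
126 = 01111110
39 = 00100111
Binary: 01001010.01111001.01111110.00100111
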